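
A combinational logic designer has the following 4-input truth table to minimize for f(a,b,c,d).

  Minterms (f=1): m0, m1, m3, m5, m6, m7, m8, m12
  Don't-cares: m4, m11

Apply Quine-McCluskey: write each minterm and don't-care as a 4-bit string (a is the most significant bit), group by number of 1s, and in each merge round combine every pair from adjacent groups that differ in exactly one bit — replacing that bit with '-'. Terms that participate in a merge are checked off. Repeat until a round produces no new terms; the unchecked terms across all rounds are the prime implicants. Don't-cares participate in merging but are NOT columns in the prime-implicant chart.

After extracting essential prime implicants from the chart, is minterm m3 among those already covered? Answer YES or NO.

size-2^0 implicants → 0000(✓)  0001(✓)  0011(✓)  0100(✓)  0101(✓)  0110(✓)  0111(✓)  1000(✓)  1011(✓)  1100(✓)
size-2^1 implicants → -000(✓)  -011  -100(✓)  0-00(✓)  0-01(✓)  0-11(✓)  00-1(✓)  000-(✓)  01-0(✓)  01-1(✓)  010-(✓)  011-(✓)  1-00(✓)
size-2^2 implicants → --00  0--1  0-0-  01--
Unchecked terms (primes): --00, -011, 0--1, 0-0-, 01--
Minterm coverage:
  m0 ⊆ --00,0-0-
  m1 ⊆ 0--1,0-0-
  m3 ⊆ -011,0--1
  m5 ⊆ 0--1,0-0-,01--
  m6 ⊆ 01-- [E]
  m7 ⊆ 0--1,01--
  m8 ⊆ --00 [E]
  m12 ⊆ --00 [E]
E = {--00, 01--}

NO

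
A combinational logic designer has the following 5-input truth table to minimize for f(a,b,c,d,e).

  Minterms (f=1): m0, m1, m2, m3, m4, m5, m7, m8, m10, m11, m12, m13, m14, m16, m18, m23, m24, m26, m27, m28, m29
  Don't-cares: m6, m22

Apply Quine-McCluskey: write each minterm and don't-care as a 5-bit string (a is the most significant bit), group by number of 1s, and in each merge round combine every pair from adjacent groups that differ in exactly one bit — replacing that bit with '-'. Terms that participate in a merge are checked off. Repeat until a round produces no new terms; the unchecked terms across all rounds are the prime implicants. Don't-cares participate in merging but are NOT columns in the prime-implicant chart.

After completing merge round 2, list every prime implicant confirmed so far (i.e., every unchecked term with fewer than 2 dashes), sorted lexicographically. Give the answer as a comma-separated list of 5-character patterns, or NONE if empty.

[col 0] 00000*, 00001*, 00010*, 00011*, 00100*, 00101*, 00110*, 00111*, 01000*, 01010*, 01011*, 01100*, 01101*, 01110*, 10000*, 10010*, 10110*, 10111*, 11000*, 11010*, 11011*, 11100*, 11101*
[col 1] -0000*, -0010*, -0110*, -0111*, -1000*, -1010*, -1011*, -1100*, -1101*, 0-000*, 0-010*, 0-011*, 0-100*, 0-101*, 0-110*, 00-00*, 00-01*, 00-10*, 00-11*, 000-0*, 000-1*, 0000-*, 0001-*, 001-0*, 001-1*, 0010-*, 0011-*, 01-00*, 01-10*, 010-0*, 0101-*, 011-0*, 0110-*, 1-000*, 1-010*, 10-10*, 100-0*, 1011-*, 11-00*, 110-0*, 1101-*, 1110-*
[col 2] --000*, --010*, -0-10, -00-0*, -011-, -1-00, -10-0*, -101-, -110-, 0--00*, 0--10*, 0-0-0*, 0-01-, 0-1-0*, 0-10-, 00--0*, 00--1*, 00-0-*, 00-1-*, 000--*, 001--*, 01--0*, 1-0-0*
[col 3] --0-0, 0---0, 00---
Prime implicants: --0-0, -0-10, -011-, -1-00, -101-, -110-, 0---0, 0-01-, 0-10-, 00---

NONE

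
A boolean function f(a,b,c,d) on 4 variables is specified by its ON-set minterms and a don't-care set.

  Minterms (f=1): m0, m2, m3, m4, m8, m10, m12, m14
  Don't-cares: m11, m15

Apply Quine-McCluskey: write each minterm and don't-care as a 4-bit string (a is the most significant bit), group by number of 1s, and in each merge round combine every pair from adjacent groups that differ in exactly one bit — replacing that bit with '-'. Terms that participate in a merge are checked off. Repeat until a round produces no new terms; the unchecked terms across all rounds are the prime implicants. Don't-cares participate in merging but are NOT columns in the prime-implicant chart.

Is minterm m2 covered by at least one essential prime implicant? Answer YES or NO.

YES

size-2^0 implicants → 0000(✓)  0010(✓)  0011(✓)  0100(✓)  1000(✓)  1010(✓)  1011(✓)  1100(✓)  1110(✓)  1111(✓)
size-2^1 implicants → -000(✓)  -010(✓)  -011(✓)  -100(✓)  0-00(✓)  00-0(✓)  001-(✓)  1-00(✓)  1-10(✓)  1-11(✓)  10-0(✓)  101-(✓)  11-0(✓)  111-(✓)
size-2^2 implicants → --00  -0-0  -01-  1--0  1-1-
Unchecked terms (primes): --00, -0-0, -01-, 1--0, 1-1-
Minterm coverage:
  m0 ⊆ --00,-0-0
  m2 ⊆ -0-0,-01-
  m3 ⊆ -01- [E]
  m4 ⊆ --00 [E]
  m8 ⊆ --00,-0-0,1--0
  m10 ⊆ -0-0,-01-,1--0,1-1-
  m12 ⊆ --00,1--0
  m14 ⊆ 1--0,1-1-
E = {--00, -01-}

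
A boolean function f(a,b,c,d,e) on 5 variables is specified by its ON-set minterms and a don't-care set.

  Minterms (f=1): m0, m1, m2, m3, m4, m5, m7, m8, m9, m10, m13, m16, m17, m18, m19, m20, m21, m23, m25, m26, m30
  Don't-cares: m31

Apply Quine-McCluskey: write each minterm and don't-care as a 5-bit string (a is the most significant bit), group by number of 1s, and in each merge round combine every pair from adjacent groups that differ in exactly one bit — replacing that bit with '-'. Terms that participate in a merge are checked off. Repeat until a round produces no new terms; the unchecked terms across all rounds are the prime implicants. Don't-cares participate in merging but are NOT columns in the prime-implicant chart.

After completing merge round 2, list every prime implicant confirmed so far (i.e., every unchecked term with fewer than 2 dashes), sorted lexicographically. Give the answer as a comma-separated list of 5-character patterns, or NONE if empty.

[col 0] 00000*, 00001*, 00010*, 00011*, 00100*, 00101*, 00111*, 01000*, 01001*, 01010*, 01101*, 10000*, 10001*, 10010*, 10011*, 10100*, 10101*, 10111*, 11001*, 11010*, 11110*, 11111*
[col 1] -0000*, -0001*, -0010*, -0011*, -0100*, -0101*, -0111*, -1001*, -1010*, 0-000*, 0-001*, 0-010*, 0-101*, 00-00*, 00-01*, 00-11*, 000-0*, 000-1*, 0000-*, 0001-*, 001-1*, 0010-*, 01-01*, 010-0*, 0100-*, 1-001*, 1-010*, 1-111, 10-00*, 10-01*, 10-11*, 100-0*, 100-1*, 1000-*, 1001-*, 101-1*, 1010-*, 11-10, 1111-
[col 2] --001, --010, -0-00*, -0-01*, -0-11*, -00-0*, -00-1*, -000-*, -001-*, -01-1*, -010-*, 0--01, 0-0-0, 0-00-, 00--1*, 00-0-*, 000--*, 10--1*, 10-0-*, 100--*
[col 3] -0--1, -0-0-, -00--
Prime implicants: --001, --010, -0--1, -0-0-, -00--, 0--01, 0-0-0, 0-00-, 1-111, 11-10, 1111-

1-111, 11-10, 1111-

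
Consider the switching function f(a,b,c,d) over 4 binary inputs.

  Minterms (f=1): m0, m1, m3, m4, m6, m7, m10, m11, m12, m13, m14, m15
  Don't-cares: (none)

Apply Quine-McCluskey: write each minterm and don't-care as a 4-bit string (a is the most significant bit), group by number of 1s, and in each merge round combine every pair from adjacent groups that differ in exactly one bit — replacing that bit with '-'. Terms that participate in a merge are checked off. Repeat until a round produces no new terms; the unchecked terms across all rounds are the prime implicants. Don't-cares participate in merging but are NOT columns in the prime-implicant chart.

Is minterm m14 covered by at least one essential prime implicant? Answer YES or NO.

Round 0: 0000✓ 0001✓ 0011✓ 0100✓ 0110✓ 0111✓ 1010✓ 1011✓ 1100✓ 1101✓ 1110✓ 1111✓
Round 1: -011✓ -100✓ -110✓ -111✓ 0-00 0-11✓ 00-1 000- 01-0✓ 011-✓ 1-10✓ 1-11✓ 101-✓ 11-0✓ 11-1✓ 110-✓ 111-✓
Round 2: --11 -1-0 -11- 1-1- 11--
PIs = {--11, -1-0, -11-, 0-00, 00-1, 000-, 1-1-, 11--}
Coverage chart:
  m0: 0-00,000-
  m1: 00-1,000-
  m3: --11,00-1
  m4: -1-0,0-00
  m6: -1-0,-11-
  m7: --11,-11-
  m10: 1-1- ←essential
  m11: --11,1-1-
  m12: -1-0,11--
  m13: 11-- ←essential
  m14: -1-0,-11-,1-1-,11--
  m15: --11,-11-,1-1-,11--
Essential: 1-1-, 11--

YES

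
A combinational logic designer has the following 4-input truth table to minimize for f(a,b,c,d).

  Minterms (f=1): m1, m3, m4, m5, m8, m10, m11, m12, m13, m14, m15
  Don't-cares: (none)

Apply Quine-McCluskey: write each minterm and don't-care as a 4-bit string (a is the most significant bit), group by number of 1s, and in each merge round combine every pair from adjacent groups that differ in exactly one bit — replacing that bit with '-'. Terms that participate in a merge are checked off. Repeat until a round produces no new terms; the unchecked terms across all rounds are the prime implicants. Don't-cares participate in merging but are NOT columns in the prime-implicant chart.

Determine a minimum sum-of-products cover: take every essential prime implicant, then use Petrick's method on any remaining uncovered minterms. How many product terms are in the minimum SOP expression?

Round 0: 0001✓ 0011✓ 0100✓ 0101✓ 1000✓ 1010✓ 1011✓ 1100✓ 1101✓ 1110✓ 1111✓
Round 1: -011 -100✓ -101✓ 0-01 00-1 010-✓ 1-00✓ 1-10✓ 1-11✓ 10-0✓ 101-✓ 11-0✓ 11-1✓ 110-✓ 111-✓
Round 2: -10- 1--0 1-1- 11--
PIs = {-011, -10-, 0-01, 00-1, 1--0, 1-1-, 11--}
Coverage chart:
  m1: 0-01,00-1
  m3: -011,00-1
  m4: -10- ←essential
  m5: -10-,0-01
  m8: 1--0 ←essential
  m10: 1--0,1-1-
  m11: -011,1-1-
  m12: -10-,1--0,11--
  m13: -10-,11--
  m14: 1--0,1-1-,11--
  m15: 1-1-,11--
Essential: -10-, 1--0
Petrick residual → 00-1, 1-1-
Min cover (4 terms): bc' + a'b'd + ad' + ac

4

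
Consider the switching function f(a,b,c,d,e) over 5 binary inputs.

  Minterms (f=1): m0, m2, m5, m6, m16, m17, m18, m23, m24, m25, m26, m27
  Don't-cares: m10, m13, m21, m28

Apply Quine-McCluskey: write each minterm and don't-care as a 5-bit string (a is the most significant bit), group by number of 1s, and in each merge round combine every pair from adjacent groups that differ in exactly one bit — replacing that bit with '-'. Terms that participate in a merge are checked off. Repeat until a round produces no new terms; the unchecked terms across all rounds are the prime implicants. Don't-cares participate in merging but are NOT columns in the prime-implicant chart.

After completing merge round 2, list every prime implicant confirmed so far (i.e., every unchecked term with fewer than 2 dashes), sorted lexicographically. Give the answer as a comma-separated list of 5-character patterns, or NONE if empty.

-0101, 0-101, 00-10, 10-01, 101-1, 11-00

size-2^0 implicants → 00000(✓)  00010(✓)  00101(✓)  00110(✓)  01010(✓)  01101(✓)  10000(✓)  10001(✓)  10010(✓)  10101(✓)  10111(✓)  11000(✓)  11001(✓)  11010(✓)  11011(✓)  11100(✓)
size-2^1 implicants → -0000(✓)  -0010(✓)  -0101  -1010(✓)  0-010(✓)  0-101  00-10  000-0(✓)  1-000(✓)  1-001(✓)  1-010(✓)  10-01  100-0(✓)  1000-(✓)  101-1  11-00  110-0(✓)  110-1(✓)  1100-(✓)  1101-(✓)
size-2^2 implicants → --010  -00-0  1-0-0  1-00-  110--
Unchecked terms (primes): --010, -00-0, -0101, 0-101, 00-10, 1-0-0, 1-00-, 10-01, 101-1, 11-00, 110--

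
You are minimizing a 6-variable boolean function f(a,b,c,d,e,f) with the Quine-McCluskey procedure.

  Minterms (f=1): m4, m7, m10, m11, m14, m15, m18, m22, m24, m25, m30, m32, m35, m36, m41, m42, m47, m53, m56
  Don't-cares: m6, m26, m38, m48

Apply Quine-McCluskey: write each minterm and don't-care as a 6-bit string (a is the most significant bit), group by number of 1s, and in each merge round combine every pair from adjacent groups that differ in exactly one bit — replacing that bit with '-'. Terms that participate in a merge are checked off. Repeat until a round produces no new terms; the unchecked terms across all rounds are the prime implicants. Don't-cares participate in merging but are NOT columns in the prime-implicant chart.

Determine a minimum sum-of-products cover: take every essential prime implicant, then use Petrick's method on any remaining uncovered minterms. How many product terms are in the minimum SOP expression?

12

Round 0: 000100✓ 000110✓ 000111✓ 001010✓ 001011✓ 001110✓ 001111✓ 010010✓ 010110✓ 011000✓ 011001✓ 011010✓ 011110✓ 100000✓ 100011 100100✓ 100110✓ 101001 101010✓ 101111✓ 110000✓ 110101 111000✓
Round 1: -00100✓ -00110✓ -01010 -01111 -11000 0-0110✓ 0-1010✓ 0-1110✓ 00-110✓ 00-111✓ 0001-0✓ 00011-✓ 001-10✓ 001-11✓ 00101-✓ 00111-✓ 01-010✓ 01-110✓ 010-10✓ 011-10✓ 0110-0 01100- 1-0000 100-00 1001-0✓ 11-000
Round 2: -001-0 0--110 0-1-10 00-11- 001-1- 01--10
PIs = {-001-0, -01010, -01111, -11000, 0--110, 0-1-10, 00-11-, 001-1-, 01--10, 0110-0, 01100-, 1-0000, 100-00, 100011, 101001, 11-000, 110101}
Coverage chart:
  m4: -001-0 ←essential
  m7: 00-11- ←essential
  m10: -01010,0-1-10,001-1-
  m11: 001-1- ←essential
  m14: 0--110,0-1-10,00-11-,001-1-
  m15: -01111,00-11-,001-1-
  m18: 01--10 ←essential
  m22: 0--110,01--10
  m24: -11000,0110-0,01100-
  m25: 01100- ←essential
  m30: 0--110,0-1-10,01--10
  m32: 1-0000,100-00
  m35: 100011 ←essential
  m36: -001-0,100-00
  m41: 101001 ←essential
  m42: -01010 ←essential
  m47: -01111 ←essential
  m53: 110101 ←essential
  m56: -11000,11-000
Essential: -001-0, -01010, -01111, 00-11-, 001-1-, 01--10, 01100-, 100011, 101001, 110101
Petrick residual → -11000, 1-0000
Min cover (12 terms): b'c'df' + b'cd'ef' + b'cdef + bcd'e'f' + a'b'de + a'b'ce + a'bef' + a'bcd'e' + ac'd'e'f' + ab'c'd'ef + ab'cd'e'f + abc'de'f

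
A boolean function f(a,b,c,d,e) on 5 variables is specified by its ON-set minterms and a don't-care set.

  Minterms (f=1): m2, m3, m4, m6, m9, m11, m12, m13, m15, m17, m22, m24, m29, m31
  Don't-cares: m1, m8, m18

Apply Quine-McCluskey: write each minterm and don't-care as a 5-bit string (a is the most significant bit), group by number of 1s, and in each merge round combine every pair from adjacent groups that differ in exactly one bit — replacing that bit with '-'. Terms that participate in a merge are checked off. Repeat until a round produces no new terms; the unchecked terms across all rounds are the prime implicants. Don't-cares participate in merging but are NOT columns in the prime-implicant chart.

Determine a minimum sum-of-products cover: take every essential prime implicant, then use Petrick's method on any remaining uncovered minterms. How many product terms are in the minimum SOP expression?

6

size-2^0 implicants → 00001(✓)  00010(✓)  00011(✓)  00100(✓)  00110(✓)  01000(✓)  01001(✓)  01011(✓)  01100(✓)  01101(✓)  01111(✓)  10001(✓)  10010(✓)  10110(✓)  11000(✓)  11101(✓)  11111(✓)
size-2^1 implicants → -0001  -0010(✓)  -0110(✓)  -1000  -1101(✓)  -1111(✓)  0-001(✓)  0-011(✓)  0-100  00-10(✓)  000-1(✓)  0001-  001-0  01-00(✓)  01-01(✓)  01-11(✓)  010-1(✓)  0100-(✓)  011-1(✓)  0110-(✓)  10-10(✓)  111-1(✓)
size-2^2 implicants → -0-10  -11-1  0-0-1  01--1  01-0-
Unchecked terms (primes): -0-10, -0001, -1000, -11-1, 0-0-1, 0-100, 0001-, 001-0, 01--1, 01-0-
Minterm coverage:
  m2 ⊆ -0-10,0001-
  m3 ⊆ 0-0-1,0001-
  m4 ⊆ 0-100,001-0
  m6 ⊆ -0-10,001-0
  m9 ⊆ 0-0-1,01--1,01-0-
  m11 ⊆ 0-0-1,01--1
  m12 ⊆ 0-100,01-0-
  m13 ⊆ -11-1,01--1,01-0-
  m15 ⊆ -11-1,01--1
  m17 ⊆ -0001 [E]
  m22 ⊆ -0-10 [E]
  m24 ⊆ -1000 [E]
  m29 ⊆ -11-1 [E]
  m31 ⊆ -11-1 [E]
E = {-0-10, -0001, -1000, -11-1}
Petrick residual → 0-0-1, 0-100
Cover = b'de' + b'c'd'e + bc'd'e' + bce + a'c'e + a'cd'e'  |cover|=6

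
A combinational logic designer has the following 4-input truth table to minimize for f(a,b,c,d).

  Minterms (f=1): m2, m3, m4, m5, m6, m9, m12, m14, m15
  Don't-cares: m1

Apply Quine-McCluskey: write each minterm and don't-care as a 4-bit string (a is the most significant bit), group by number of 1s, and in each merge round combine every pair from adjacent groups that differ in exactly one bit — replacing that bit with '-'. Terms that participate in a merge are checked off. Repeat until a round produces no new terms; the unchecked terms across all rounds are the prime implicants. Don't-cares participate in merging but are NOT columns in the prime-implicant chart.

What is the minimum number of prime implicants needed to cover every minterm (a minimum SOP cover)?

[col 0] 0001*, 0010*, 0011*, 0100*, 0101*, 0110*, 1001*, 1100*, 1110*, 1111*
[col 1] -001, -100*, -110*, 0-01, 0-10, 00-1, 001-, 01-0*, 010-, 11-0*, 111-
[col 2] -1-0
Prime implicants: -001, -1-0, 0-01, 0-10, 00-1, 001-, 010-, 111-
PI chart (minterm → PIs covering it):
  2 | 0-10,001-
  3 | 00-1,001-
  4 | -1-0,010-
  5 | 0-01,010-
  6 | -1-0,0-10
  9 | -001  (sole → essential)
  12 | -1-0  (sole → essential)
  14 | -1-0,111-
  15 | 111-  (sole → essential)
Essential prime implicants: -001, -1-0, 111-
Petrick residual → 0-01, 001-
Minimum SOP uses 5 PIs: b'c'd + bd' + a'c'd + a'b'c + abc

5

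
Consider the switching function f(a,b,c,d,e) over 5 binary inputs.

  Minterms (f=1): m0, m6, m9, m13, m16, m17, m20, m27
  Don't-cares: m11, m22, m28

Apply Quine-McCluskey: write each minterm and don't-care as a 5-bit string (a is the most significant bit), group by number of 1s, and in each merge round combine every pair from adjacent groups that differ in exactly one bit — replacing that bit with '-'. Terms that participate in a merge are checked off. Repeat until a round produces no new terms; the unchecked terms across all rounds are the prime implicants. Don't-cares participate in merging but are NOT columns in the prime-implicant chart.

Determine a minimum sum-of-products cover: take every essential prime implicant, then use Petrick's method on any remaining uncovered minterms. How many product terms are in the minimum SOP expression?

[col 0] 00000*, 00110*, 01001*, 01011*, 01101*, 10000*, 10001*, 10100*, 10110*, 11011*, 11100*
[col 1] -0000, -0110, -1011, 01-01, 010-1, 1-100, 10-00, 1000-, 101-0
Prime implicants: -0000, -0110, -1011, 01-01, 010-1, 1-100, 10-00, 1000-, 101-0
PI chart (minterm → PIs covering it):
  0 | -0000  (sole → essential)
  6 | -0110  (sole → essential)
  9 | 01-01,010-1
  13 | 01-01  (sole → essential)
  16 | -0000,10-00,1000-
  17 | 1000-  (sole → essential)
  20 | 1-100,10-00,101-0
  27 | -1011  (sole → essential)
Essential prime implicants: -0000, -0110, -1011, 01-01, 1000-
Petrick residual → 1-100
Minimum SOP uses 6 PIs: b'c'd'e' + b'cde' + bc'de + a'bd'e + acd'e' + ab'c'd'

6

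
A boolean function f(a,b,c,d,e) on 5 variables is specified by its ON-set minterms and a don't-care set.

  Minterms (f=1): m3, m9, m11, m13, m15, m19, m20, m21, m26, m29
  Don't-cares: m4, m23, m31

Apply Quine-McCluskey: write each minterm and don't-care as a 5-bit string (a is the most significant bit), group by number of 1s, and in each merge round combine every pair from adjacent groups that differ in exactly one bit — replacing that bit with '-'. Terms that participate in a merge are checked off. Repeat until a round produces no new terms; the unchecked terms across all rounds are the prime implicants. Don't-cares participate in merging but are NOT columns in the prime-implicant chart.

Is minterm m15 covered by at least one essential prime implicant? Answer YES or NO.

YES

[col 0] 00011*, 00100*, 01001*, 01011*, 01101*, 01111*, 10011*, 10100*, 10101*, 10111*, 11010, 11101*, 11111*
[col 1] -0011, -0100, -1101*, -1111*, 0-011, 01-01*, 01-11*, 010-1*, 011-1*, 1-101*, 1-111*, 10-11, 101-1*, 1010-, 111-1*
[col 2] -11-1, 01--1, 1-1-1
Prime implicants: -0011, -0100, -11-1, 0-011, 01--1, 1-1-1, 10-11, 1010-, 11010
PI chart (minterm → PIs covering it):
  3 | -0011,0-011
  9 | 01--1  (sole → essential)
  11 | 0-011,01--1
  13 | -11-1,01--1
  15 | -11-1,01--1
  19 | -0011,10-11
  20 | -0100,1010-
  21 | 1-1-1,1010-
  26 | 11010  (sole → essential)
  29 | -11-1,1-1-1
Essential prime implicants: 01--1, 11010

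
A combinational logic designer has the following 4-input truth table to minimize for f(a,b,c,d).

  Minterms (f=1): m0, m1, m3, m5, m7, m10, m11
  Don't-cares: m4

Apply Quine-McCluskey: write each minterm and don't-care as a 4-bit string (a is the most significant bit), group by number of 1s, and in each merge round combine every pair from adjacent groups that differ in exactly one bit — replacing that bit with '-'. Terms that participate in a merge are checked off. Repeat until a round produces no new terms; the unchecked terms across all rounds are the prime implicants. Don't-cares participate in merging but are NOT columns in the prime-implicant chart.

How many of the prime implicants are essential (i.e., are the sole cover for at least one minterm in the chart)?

[col 0] 0000*, 0001*, 0011*, 0100*, 0101*, 0111*, 1010*, 1011*
[col 1] -011, 0-00*, 0-01*, 0-11*, 00-1*, 000-*, 01-1*, 010-*, 101-
[col 2] 0--1, 0-0-
Prime implicants: -011, 0--1, 0-0-, 101-
PI chart (minterm → PIs covering it):
  0 | 0-0-  (sole → essential)
  1 | 0--1,0-0-
  3 | -011,0--1
  5 | 0--1,0-0-
  7 | 0--1  (sole → essential)
  10 | 101-  (sole → essential)
  11 | -011,101-
Essential prime implicants: 0--1, 0-0-, 101-

3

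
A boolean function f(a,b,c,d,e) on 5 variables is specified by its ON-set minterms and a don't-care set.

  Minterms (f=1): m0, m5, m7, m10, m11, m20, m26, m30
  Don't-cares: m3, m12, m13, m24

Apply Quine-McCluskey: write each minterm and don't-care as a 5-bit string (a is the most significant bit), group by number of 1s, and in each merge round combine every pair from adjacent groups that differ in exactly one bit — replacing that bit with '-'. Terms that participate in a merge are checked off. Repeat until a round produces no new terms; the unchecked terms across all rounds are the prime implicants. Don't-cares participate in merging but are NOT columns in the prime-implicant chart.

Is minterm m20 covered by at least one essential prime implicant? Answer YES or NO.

YES

size-2^0 implicants → 00000  00011(✓)  00101(✓)  00111(✓)  01010(✓)  01011(✓)  01100(✓)  01101(✓)  10100  11000(✓)  11010(✓)  11110(✓)
size-2^1 implicants → -1010  0-011  0-101  00-11  001-1  0101-  0110-  11-10  110-0
Unchecked terms (primes): -1010, 0-011, 0-101, 00-11, 00000, 001-1, 0101-, 0110-, 10100, 11-10, 110-0
Minterm coverage:
  m0 ⊆ 00000 [E]
  m5 ⊆ 0-101,001-1
  m7 ⊆ 00-11,001-1
  m10 ⊆ -1010,0101-
  m11 ⊆ 0-011,0101-
  m20 ⊆ 10100 [E]
  m26 ⊆ -1010,11-10,110-0
  m30 ⊆ 11-10 [E]
E = {00000, 10100, 11-10}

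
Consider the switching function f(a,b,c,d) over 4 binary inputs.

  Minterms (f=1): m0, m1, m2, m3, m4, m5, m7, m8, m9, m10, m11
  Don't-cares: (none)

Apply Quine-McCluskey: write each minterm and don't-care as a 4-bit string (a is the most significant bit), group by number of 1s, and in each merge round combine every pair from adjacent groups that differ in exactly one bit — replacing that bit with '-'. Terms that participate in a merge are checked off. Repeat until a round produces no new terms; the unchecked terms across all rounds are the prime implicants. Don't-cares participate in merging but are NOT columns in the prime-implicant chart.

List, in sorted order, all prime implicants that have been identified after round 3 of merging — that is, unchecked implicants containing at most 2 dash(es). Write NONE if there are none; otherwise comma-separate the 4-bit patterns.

size-2^0 implicants → 0000(✓)  0001(✓)  0010(✓)  0011(✓)  0100(✓)  0101(✓)  0111(✓)  1000(✓)  1001(✓)  1010(✓)  1011(✓)
size-2^1 implicants → -000(✓)  -001(✓)  -010(✓)  -011(✓)  0-00(✓)  0-01(✓)  0-11(✓)  00-0(✓)  00-1(✓)  000-(✓)  001-(✓)  01-1(✓)  010-(✓)  10-0(✓)  10-1(✓)  100-(✓)  101-(✓)
size-2^2 implicants → -0-0(✓)  -0-1(✓)  -00-(✓)  -01-(✓)  0--1  0-0-  00--(✓)  10--(✓)
size-2^3 implicants → -0--
Unchecked terms (primes): -0--, 0--1, 0-0-

0--1, 0-0-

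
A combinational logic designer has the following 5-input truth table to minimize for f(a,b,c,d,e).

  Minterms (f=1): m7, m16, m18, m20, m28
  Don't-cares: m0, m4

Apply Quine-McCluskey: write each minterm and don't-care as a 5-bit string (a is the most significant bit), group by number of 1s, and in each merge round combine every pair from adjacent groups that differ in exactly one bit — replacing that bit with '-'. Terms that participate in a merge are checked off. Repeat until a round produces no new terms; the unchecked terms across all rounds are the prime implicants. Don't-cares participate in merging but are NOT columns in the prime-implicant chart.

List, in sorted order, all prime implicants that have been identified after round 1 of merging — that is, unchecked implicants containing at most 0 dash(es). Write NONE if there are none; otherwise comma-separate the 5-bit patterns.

size-2^0 implicants → 00000(✓)  00100(✓)  00111  10000(✓)  10010(✓)  10100(✓)  11100(✓)
size-2^1 implicants → -0000(✓)  -0100(✓)  00-00(✓)  1-100  10-00(✓)  100-0
size-2^2 implicants → -0-00
Unchecked terms (primes): -0-00, 00111, 1-100, 100-0

00111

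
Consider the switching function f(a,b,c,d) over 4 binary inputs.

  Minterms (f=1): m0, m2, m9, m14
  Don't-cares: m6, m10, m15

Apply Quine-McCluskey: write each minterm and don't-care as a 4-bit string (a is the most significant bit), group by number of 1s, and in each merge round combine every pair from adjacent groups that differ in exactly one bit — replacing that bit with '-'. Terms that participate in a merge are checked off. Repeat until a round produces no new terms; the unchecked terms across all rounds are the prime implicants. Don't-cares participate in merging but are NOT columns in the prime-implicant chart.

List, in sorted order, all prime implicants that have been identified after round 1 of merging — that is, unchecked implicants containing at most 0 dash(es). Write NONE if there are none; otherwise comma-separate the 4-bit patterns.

1001

[col 0] 0000*, 0010*, 0110*, 1001, 1010*, 1110*, 1111*
[col 1] -010*, -110*, 0-10*, 00-0, 1-10*, 111-
[col 2] --10
Prime implicants: --10, 00-0, 1001, 111-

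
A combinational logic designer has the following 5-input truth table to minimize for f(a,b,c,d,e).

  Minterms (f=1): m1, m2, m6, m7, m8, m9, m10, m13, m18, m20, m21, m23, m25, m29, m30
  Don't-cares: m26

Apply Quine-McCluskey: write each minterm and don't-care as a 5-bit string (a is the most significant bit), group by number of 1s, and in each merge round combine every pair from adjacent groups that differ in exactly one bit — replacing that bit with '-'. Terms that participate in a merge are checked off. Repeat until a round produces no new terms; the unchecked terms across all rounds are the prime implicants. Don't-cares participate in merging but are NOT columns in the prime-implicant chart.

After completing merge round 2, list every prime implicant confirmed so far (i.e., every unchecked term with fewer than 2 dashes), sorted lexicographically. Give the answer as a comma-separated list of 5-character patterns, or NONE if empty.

-0111, 0-001, 00-10, 0011-, 010-0, 0100-, 1-101, 101-1, 1010-, 11-10

Round 0: 00001✓ 00010✓ 00110✓ 00111✓ 01000✓ 01001✓ 01010✓ 01101✓ 10010✓ 10100✓ 10101✓ 10111✓ 11001✓ 11010✓ 11101✓ 11110✓
Round 1: -0010✓ -0111 -1001✓ -1010✓ -1101✓ 0-001 0-010✓ 00-10 0011- 01-01✓ 010-0 0100- 1-010✓ 1-101 101-1 1010- 11-01✓ 11-10
Round 2: --010 -1-01
PIs = {--010, -0111, -1-01, 0-001, 00-10, 0011-, 010-0, 0100-, 1-101, 101-1, 1010-, 11-10}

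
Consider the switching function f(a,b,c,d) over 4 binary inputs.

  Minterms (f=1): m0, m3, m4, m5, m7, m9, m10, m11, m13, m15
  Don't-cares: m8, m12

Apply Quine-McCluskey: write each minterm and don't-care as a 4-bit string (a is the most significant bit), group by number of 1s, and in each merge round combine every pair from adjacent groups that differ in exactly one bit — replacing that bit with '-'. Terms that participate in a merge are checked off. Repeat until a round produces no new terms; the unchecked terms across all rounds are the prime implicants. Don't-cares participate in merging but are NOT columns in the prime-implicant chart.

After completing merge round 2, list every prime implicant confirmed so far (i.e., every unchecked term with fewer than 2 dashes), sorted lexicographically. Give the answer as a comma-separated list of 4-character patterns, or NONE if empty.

NONE

Round 0: 0000✓ 0011✓ 0100✓ 0101✓ 0111✓ 1000✓ 1001✓ 1010✓ 1011✓ 1100✓ 1101✓ 1111✓
Round 1: -000✓ -011✓ -100✓ -101✓ -111✓ 0-00✓ 0-11✓ 01-1✓ 010-✓ 1-00✓ 1-01✓ 1-11✓ 10-0✓ 10-1✓ 100-✓ 101-✓ 11-1✓ 110-✓
Round 2: --00 --11 -1-1 -10- 1--1 1-0- 10--
PIs = {--00, --11, -1-1, -10-, 1--1, 1-0-, 10--}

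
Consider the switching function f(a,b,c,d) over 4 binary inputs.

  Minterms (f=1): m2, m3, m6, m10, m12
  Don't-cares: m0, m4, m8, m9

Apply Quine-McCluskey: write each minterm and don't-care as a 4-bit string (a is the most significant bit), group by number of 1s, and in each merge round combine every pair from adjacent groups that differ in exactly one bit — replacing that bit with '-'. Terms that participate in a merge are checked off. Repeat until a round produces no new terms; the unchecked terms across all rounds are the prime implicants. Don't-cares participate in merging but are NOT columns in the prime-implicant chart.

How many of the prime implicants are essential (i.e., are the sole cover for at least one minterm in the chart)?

4

Round 0: 0000✓ 0010✓ 0011✓ 0100✓ 0110✓ 1000✓ 1001✓ 1010✓ 1100✓
Round 1: -000✓ -010✓ -100✓ 0-00✓ 0-10✓ 00-0✓ 001- 01-0✓ 1-00✓ 10-0✓ 100-
Round 2: --00 -0-0 0--0
PIs = {--00, -0-0, 0--0, 001-, 100-}
Coverage chart:
  m2: -0-0,0--0,001-
  m3: 001- ←essential
  m6: 0--0 ←essential
  m10: -0-0 ←essential
  m12: --00 ←essential
Essential: --00, -0-0, 0--0, 001-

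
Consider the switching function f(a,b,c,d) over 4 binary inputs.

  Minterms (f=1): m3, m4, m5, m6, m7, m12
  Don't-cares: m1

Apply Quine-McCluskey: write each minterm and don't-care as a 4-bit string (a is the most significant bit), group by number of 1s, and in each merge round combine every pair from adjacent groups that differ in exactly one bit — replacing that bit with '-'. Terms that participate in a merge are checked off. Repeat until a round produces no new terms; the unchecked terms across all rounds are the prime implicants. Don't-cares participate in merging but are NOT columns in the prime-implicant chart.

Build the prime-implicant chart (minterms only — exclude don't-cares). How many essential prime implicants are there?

3

size-2^0 implicants → 0001(✓)  0011(✓)  0100(✓)  0101(✓)  0110(✓)  0111(✓)  1100(✓)
size-2^1 implicants → -100  0-01(✓)  0-11(✓)  00-1(✓)  01-0(✓)  01-1(✓)  010-(✓)  011-(✓)
size-2^2 implicants → 0--1  01--
Unchecked terms (primes): -100, 0--1, 01--
Minterm coverage:
  m3 ⊆ 0--1 [E]
  m4 ⊆ -100,01--
  m5 ⊆ 0--1,01--
  m6 ⊆ 01-- [E]
  m7 ⊆ 0--1,01--
  m12 ⊆ -100 [E]
E = {-100, 0--1, 01--}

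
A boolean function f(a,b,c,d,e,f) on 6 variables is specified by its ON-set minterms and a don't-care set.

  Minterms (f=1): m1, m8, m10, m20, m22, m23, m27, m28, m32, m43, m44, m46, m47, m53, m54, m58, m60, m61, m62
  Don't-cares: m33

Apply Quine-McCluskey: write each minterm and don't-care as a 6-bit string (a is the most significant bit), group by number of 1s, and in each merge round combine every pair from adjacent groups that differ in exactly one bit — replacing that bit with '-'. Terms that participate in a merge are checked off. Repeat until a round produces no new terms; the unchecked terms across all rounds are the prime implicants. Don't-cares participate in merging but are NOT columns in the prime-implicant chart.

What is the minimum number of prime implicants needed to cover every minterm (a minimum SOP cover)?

11

size-2^0 implicants → 000001(✓)  001000(✓)  001010(✓)  010100(✓)  010110(✓)  010111(✓)  011011  011100(✓)  100000(✓)  100001(✓)  101011(✓)  101100(✓)  101110(✓)  101111(✓)  110101(✓)  110110(✓)  111010(✓)  111100(✓)  111101(✓)  111110(✓)
size-2^1 implicants → -00001  -10110  -11100  0010-0  01-100  0101-0  01011-  1-1100(✓)  1-1110(✓)  10000-  101-11  1011-0(✓)  10111-  11-101  11-110  111-10  1111-0(✓)  11110-
size-2^2 implicants → 1-11-0
Unchecked terms (primes): -00001, -10110, -11100, 0010-0, 01-100, 0101-0, 01011-, 011011, 1-11-0, 10000-, 101-11, 10111-, 11-101, 11-110, 111-10, 11110-
Minterm coverage:
  m1 ⊆ -00001 [E]
  m8 ⊆ 0010-0 [E]
  m10 ⊆ 0010-0 [E]
  m20 ⊆ 01-100,0101-0
  m22 ⊆ -10110,0101-0,01011-
  m23 ⊆ 01011- [E]
  m27 ⊆ 011011 [E]
  m28 ⊆ -11100,01-100
  m32 ⊆ 10000- [E]
  m43 ⊆ 101-11 [E]
  m44 ⊆ 1-11-0 [E]
  m46 ⊆ 1-11-0,10111-
  m47 ⊆ 101-11,10111-
  m53 ⊆ 11-101 [E]
  m54 ⊆ -10110,11-110
  m58 ⊆ 111-10 [E]
  m60 ⊆ -11100,1-11-0,11110-
  m61 ⊆ 11-101,11110-
  m62 ⊆ 1-11-0,11-110,111-10
E = {-00001, 0010-0, 01011-, 011011, 1-11-0, 10000-, 101-11, 11-101, 111-10}
Petrick residual → -10110, 01-100
Cover = b'c'd'e'f + bc'def' + a'b'cd'f' + a'bde'f' + a'bc'de + a'bcd'ef + acdf' + ab'c'd'e' + ab'cef + abde'f + abcef'  |cover|=11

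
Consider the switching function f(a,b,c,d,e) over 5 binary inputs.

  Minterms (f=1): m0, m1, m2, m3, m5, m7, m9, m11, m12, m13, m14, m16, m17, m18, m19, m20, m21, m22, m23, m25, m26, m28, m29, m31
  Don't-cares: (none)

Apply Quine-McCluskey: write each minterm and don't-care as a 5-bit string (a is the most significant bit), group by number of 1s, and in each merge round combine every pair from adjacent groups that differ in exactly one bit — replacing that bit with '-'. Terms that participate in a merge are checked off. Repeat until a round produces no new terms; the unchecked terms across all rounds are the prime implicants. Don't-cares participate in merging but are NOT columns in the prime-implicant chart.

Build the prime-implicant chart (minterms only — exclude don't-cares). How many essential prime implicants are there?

8

Round 0: 00000✓ 00001✓ 00010✓ 00011✓ 00101✓ 00111✓ 01001✓ 01011✓ 01100✓ 01101✓ 01110✓ 10000✓ 10001✓ 10010✓ 10011✓ 10100✓ 10101✓ 10110✓ 10111✓ 11001✓ 11010✓ 11100✓ 11101✓ 11111✓
Round 1: -0000✓ -0001✓ -0010✓ -0011✓ -0101✓ -0111✓ -1001✓ -1100✓ -1101✓ 0-001✓ 0-011✓ 0-101✓ 00-01✓ 00-11✓ 000-0✓ 000-1✓ 0000-✓ 0001-✓ 001-1✓ 01-01✓ 010-1✓ 011-0 0110-✓ 1-001✓ 1-010 1-100✓ 1-101✓ 1-111✓ 10-00✓ 10-01✓ 10-10✓ 10-11✓ 100-0✓ 100-1✓ 1000-✓ 1001-✓ 101-0✓ 101-1✓ 1010-✓ 1011-✓ 11-01✓ 111-1✓ 1110-✓
Round 2: --001✓ --101✓ -0-01✓ -0-11✓ -00-0✓ -00-1✓ -000-✓ -001-✓ -01-1✓ -1-01✓ -110- 0--01✓ 0-0-1 00--1✓ 000--✓ 1--01✓ 1-1-1 1-10- 10--0✓ 10--1✓ 10-0-✓ 10-1-✓ 100--✓ 101--✓
Round 3: ---01 -0--1 -00-- 10---
PIs = {---01, -0--1, -00--, -110-, 0-0-1, 011-0, 1-010, 1-1-1, 1-10-, 10---}
Coverage chart:
  m0: -00-- ←essential
  m1: ---01,-0--1,-00--,0-0-1
  m2: -00-- ←essential
  m3: -0--1,-00--,0-0-1
  m5: ---01,-0--1
  m7: -0--1 ←essential
  m9: ---01,0-0-1
  m11: 0-0-1 ←essential
  m12: -110-,011-0
  m13: ---01,-110-
  m14: 011-0 ←essential
  m16: -00--,10---
  m17: ---01,-0--1,-00--,10---
  m18: -00--,1-010,10---
  m19: -0--1,-00--,10---
  m20: 1-10-,10---
  m21: ---01,-0--1,1-1-1,1-10-,10---
  m22: 10--- ←essential
  m23: -0--1,1-1-1,10---
  m25: ---01 ←essential
  m26: 1-010 ←essential
  m28: -110-,1-10-
  m29: ---01,-110-,1-1-1,1-10-
  m31: 1-1-1 ←essential
Essential: ---01, -0--1, -00--, 0-0-1, 011-0, 1-010, 1-1-1, 10---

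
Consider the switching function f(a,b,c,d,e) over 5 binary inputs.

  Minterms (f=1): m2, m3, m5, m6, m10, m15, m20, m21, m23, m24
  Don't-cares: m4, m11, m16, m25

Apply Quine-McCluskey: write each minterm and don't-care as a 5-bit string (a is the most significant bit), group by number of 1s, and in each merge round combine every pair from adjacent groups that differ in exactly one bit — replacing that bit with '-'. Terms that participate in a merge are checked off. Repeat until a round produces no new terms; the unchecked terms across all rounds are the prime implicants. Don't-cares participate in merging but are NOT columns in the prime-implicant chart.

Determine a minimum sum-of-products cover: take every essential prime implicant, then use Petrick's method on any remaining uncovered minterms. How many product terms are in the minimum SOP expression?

Round 0: 00010✓ 00011✓ 00100✓ 00101✓ 00110✓ 01010✓ 01011✓ 01111✓ 10000✓ 10100✓ 10101✓ 10111✓ 11000✓ 11001✓
Round 1: -0100✓ -0101✓ 0-010✓ 0-011✓ 00-10 0001-✓ 001-0 0010-✓ 01-11 0101-✓ 1-000 10-00 101-1 1010-✓ 1100-
Round 2: -010- 0-01-
PIs = {-010-, 0-01-, 00-10, 001-0, 01-11, 1-000, 10-00, 101-1, 1100-}
Coverage chart:
  m2: 0-01-,00-10
  m3: 0-01- ←essential
  m5: -010- ←essential
  m6: 00-10,001-0
  m10: 0-01- ←essential
  m15: 01-11 ←essential
  m20: -010-,10-00
  m21: -010-,101-1
  m23: 101-1 ←essential
  m24: 1-000,1100-
Essential: -010-, 0-01-, 01-11, 101-1
Petrick residual → 00-10, 1-000
Min cover (6 terms): b'cd' + a'c'd + a'b'de' + a'bde + ac'd'e' + ab'ce

6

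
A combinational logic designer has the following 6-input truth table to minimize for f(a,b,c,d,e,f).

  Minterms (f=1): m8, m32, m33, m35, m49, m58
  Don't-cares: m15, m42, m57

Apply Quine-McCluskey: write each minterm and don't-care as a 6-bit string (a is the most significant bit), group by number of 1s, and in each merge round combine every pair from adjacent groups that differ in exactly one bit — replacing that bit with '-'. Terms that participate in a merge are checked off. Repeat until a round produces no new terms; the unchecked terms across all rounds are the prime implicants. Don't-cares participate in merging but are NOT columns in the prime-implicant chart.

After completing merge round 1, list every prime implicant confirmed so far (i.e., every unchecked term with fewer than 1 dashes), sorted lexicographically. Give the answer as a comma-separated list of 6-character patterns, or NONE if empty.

size-2^0 implicants → 001000  001111  100000(✓)  100001(✓)  100011(✓)  101010(✓)  110001(✓)  111001(✓)  111010(✓)
size-2^1 implicants → 1-0001  1-1010  1000-1  10000-  11-001
Unchecked terms (primes): 001000, 001111, 1-0001, 1-1010, 1000-1, 10000-, 11-001

001000, 001111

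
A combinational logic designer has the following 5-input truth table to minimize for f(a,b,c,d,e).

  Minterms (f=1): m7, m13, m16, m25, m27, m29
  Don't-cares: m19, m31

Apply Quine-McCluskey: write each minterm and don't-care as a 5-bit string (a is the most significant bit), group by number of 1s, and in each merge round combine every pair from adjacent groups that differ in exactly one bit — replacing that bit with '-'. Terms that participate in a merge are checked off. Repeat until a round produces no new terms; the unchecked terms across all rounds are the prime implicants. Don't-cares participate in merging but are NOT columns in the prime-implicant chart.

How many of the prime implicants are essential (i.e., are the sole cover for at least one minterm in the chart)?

[col 0] 00111, 01101*, 10000, 10011*, 11001*, 11011*, 11101*, 11111*
[col 1] -1101, 1-011, 11-01*, 11-11*, 110-1*, 111-1*
[col 2] 11--1
Prime implicants: -1101, 00111, 1-011, 10000, 11--1
PI chart (minterm → PIs covering it):
  7 | 00111  (sole → essential)
  13 | -1101  (sole → essential)
  16 | 10000  (sole → essential)
  25 | 11--1  (sole → essential)
  27 | 1-011,11--1
  29 | -1101,11--1
Essential prime implicants: -1101, 00111, 10000, 11--1

4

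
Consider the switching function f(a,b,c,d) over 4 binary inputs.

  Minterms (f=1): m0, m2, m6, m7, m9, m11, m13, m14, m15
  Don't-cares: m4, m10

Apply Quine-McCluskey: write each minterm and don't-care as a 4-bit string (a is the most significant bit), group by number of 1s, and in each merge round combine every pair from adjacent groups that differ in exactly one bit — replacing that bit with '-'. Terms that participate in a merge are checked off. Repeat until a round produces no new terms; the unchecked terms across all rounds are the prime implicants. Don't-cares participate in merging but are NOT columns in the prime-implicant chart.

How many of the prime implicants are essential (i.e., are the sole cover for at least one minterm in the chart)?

size-2^0 implicants → 0000(✓)  0010(✓)  0100(✓)  0110(✓)  0111(✓)  1001(✓)  1010(✓)  1011(✓)  1101(✓)  1110(✓)  1111(✓)
size-2^1 implicants → -010(✓)  -110(✓)  -111(✓)  0-00(✓)  0-10(✓)  00-0(✓)  01-0(✓)  011-(✓)  1-01(✓)  1-10(✓)  1-11(✓)  10-1(✓)  101-(✓)  11-1(✓)  111-(✓)
size-2^2 implicants → --10  -11-  0--0  1--1  1-1-
Unchecked terms (primes): --10, -11-, 0--0, 1--1, 1-1-
Minterm coverage:
  m0 ⊆ 0--0 [E]
  m2 ⊆ --10,0--0
  m6 ⊆ --10,-11-,0--0
  m7 ⊆ -11- [E]
  m9 ⊆ 1--1 [E]
  m11 ⊆ 1--1,1-1-
  m13 ⊆ 1--1 [E]
  m14 ⊆ --10,-11-,1-1-
  m15 ⊆ -11-,1--1,1-1-
E = {-11-, 0--0, 1--1}

3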